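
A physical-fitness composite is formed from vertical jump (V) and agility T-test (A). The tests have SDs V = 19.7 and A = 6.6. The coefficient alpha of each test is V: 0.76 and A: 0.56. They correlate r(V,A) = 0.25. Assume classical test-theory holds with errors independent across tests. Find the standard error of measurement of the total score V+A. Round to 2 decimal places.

Var(total) = 431.65 + 65.01 = 496.66.
True-score variance = 319.342 + 65.01 = 384.352, so reliability = 0.7739.
Error variance = 496.66 − 384.352 = 112.308; SEM = √112.308 = 10.60.

10.60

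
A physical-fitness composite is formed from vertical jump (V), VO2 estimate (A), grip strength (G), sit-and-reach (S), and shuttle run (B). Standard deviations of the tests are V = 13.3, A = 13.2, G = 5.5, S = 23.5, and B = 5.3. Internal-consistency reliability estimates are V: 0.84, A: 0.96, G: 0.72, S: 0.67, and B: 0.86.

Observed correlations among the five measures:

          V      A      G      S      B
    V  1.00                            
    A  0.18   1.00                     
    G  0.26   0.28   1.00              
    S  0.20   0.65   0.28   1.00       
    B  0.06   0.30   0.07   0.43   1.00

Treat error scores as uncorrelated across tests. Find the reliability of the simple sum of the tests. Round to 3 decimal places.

Var(V+A+G+S+B) = 13.3² + 13.2² + 5.5² + 23.5² + 5.3² + 2·[13.3·13.2·0.18 + 13.3·5.5·0.26 + 13.3·23.5·0.20 + 13.3·5.3·0.06 + 13.2·5.5·0.28 + 13.2·23.5·0.65 + 13.2·5.3·0.30 + 5.5·23.5·0.28 + 5.5·5.3·0.07 + 23.5·5.3·0.43] = 961.72 + 904.184 = 1865.9.
Under uncorrelated errors the observed covariances equal the true-score covariances, so only the own-variance terms attenuate.
True-score variance = [13.3²·0.84 + 13.2²·0.96 + 5.5²·0.72 + 23.5²·0.67 + 5.3²·0.86] + 904.184 = 731.803 + 904.184 = 1635.99.
Reliability = 1635.99 / 1865.9 = 0.877.

0.877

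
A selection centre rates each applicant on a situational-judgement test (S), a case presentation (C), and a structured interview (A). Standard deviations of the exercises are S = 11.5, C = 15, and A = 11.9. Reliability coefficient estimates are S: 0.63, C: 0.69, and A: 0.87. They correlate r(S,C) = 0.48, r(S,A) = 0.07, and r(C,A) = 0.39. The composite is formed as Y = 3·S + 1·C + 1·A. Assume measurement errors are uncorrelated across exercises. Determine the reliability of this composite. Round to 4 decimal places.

Var(Y) = 3²·11.5² + 15² + 11.9² + 2·[3·11.5·15·0.48 + 3·11.5·11.9·0.07 + 15·11.9·0.39] = 1556.86 + 693.507 = 2250.37.
With uncorrelated errors the cross-covariances are all true-score covariance, so they carry over unchanged; only the diagonal terms shrink to ρᵢσᵢ².
True-score variance = [3²·11.5²·0.63 + 15²·0.69 + 11.9²·0.87] + 693.507 = 1028.31 + 693.507 = 1721.82.
Reliability = 1721.82 / 2250.37 = 0.7651.

0.7651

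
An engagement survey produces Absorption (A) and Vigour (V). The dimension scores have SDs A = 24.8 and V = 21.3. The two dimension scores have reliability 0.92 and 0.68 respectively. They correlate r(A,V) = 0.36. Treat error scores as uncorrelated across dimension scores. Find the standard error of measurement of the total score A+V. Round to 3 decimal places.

Var(total) = 1068.73 + 380.333 = 1449.06.
True-score variance = 874.346 + 380.333 = 1254.68, so reliability = 0.8659.
Error variance = 1449.06 − 1254.68 = 194.384; SEM = √194.384 = 13.942.

13.942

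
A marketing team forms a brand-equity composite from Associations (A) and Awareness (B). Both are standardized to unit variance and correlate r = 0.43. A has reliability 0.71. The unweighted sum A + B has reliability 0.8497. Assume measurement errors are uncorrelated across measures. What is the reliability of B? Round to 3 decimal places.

Var(A+B) = 2 + 2·0.43 = 2.860.
True-score variance = ρ_A + ρ_B + 2·0.43, so 0.8497 = (0.71 + ρ_B + 0.86) / 2.860.
ρ_B = 0.8497·2.860 − 0.71 − 0.86 = 0.860.

0.860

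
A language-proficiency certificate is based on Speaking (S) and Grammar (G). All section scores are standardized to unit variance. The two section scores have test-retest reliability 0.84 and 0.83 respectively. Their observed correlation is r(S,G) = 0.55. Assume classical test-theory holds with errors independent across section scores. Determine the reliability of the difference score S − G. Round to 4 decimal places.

0.6333

Var(S−G) = 1 + 1 − 2·0.55 = 2 − 1.1 = 0.9.
Under uncorrelated errors the observed covariances equal the true-score covariances, so only the own-variance terms attenuate.
True-score variance = [0.84 + 0.83] − 1.1 = 1.67 − 1.1 = 0.57.
Reliability = 0.57 / 0.9 = 0.6333.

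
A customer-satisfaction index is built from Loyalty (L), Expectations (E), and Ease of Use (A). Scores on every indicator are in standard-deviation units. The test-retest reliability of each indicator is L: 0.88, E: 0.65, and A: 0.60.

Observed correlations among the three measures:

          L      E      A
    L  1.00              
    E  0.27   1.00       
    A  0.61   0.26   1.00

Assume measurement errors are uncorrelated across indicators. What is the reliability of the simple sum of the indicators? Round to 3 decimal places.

0.835

Var(L+E+A) = 3 + 2·[0.27 + 0.61 + 0.26] = 3 + 2.28 = 5.28.
With uncorrelated errors the cross-covariances are all true-score covariance, so they carry over unchanged; only the diagonal terms shrink to ρᵢσᵢ².
True-score variance = [0.88 + 0.65 + 0.60] + 2.28 = 2.13 + 2.28 = 4.41.
Reliability = 4.41 / 5.28 = 0.835.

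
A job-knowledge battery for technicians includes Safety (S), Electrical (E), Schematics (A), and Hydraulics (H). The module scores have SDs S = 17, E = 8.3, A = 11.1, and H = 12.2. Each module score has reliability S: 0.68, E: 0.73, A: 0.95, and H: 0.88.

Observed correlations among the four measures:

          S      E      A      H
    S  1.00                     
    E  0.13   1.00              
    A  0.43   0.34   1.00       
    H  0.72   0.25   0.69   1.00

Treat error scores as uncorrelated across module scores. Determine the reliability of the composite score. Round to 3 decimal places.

Var(S+E+A+H) = 17² + 8.3² + 11.1² + 12.2² + 2·[17·8.3·0.13 + 17·11.1·0.43 + 17·12.2·0.72 + 8.3·11.1·0.34 + 8.3·12.2·0.25 + 11.1·12.2·0.69] = 629.94 + 797.782 = 1427.72.
Under uncorrelated errors the observed covariances equal the true-score covariances, so only the own-variance terms attenuate.
True-score variance = [17²·0.68 + 8.3²·0.73 + 11.1²·0.95 + 12.2²·0.88] + 797.782 = 494.838 + 797.782 = 1292.62.
Reliability = 1292.62 / 1427.72 = 0.905.

0.905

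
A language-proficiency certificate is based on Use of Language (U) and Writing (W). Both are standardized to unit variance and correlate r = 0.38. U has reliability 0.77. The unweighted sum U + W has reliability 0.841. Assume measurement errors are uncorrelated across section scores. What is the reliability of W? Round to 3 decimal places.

0.791

Var(U+W) = 2 + 2·0.38 = 2.760.
True-score variance = ρ_U + ρ_W + 2·0.38, so 0.841 = (0.77 + ρ_W + 0.76) / 2.760.
ρ_W = 0.841·2.760 − 0.77 − 0.76 = 0.791.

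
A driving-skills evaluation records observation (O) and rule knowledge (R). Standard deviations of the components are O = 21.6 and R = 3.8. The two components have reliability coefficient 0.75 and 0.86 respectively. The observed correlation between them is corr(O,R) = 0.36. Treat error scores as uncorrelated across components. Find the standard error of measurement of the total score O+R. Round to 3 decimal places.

10.893

Var(total) = 481 + 59.0976 = 540.098.
True-score variance = 362.338 + 59.0976 = 421.436, so reliability = 0.7803.
Error variance = 540.098 − 421.436 = 118.662; SEM = √118.662 = 10.893.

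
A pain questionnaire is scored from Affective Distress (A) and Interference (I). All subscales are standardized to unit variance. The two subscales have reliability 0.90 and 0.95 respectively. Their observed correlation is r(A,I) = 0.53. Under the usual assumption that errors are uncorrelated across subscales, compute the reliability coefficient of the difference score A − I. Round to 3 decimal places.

Var(A−I) = 1 + 1 − 2·0.53 = 2 − 1.06 = 0.94.
With uncorrelated errors the cross-covariances are all true-score covariance, so they carry over unchanged; only the diagonal terms shrink to ρᵢσᵢ².
True-score variance = [0.90 + 0.95] − 1.06 = 1.85 − 1.06 = 0.79.
Reliability = 0.79 / 0.94 = 0.840.

0.840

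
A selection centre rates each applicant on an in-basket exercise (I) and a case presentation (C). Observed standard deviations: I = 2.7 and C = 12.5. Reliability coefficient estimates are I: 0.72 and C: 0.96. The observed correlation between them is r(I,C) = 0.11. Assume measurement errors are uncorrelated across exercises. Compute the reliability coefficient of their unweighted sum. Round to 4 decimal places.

0.9515

Var(I+C) = 2.7² + 12.5² + 2·[2.7·12.5·0.11] = 163.54 + 7.425 = 170.965.
Under uncorrelated errors the observed covariances equal the true-score covariances, so only the own-variance terms attenuate.
True-score variance = [2.7²·0.72 + 12.5²·0.96] + 7.425 = 155.249 + 7.425 = 162.674.
Reliability = 162.674 / 170.965 = 0.9515.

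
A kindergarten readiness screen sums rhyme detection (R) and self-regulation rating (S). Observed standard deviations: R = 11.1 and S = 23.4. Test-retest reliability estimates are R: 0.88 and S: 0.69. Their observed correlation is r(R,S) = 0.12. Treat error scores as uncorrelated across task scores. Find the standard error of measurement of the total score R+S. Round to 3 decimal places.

13.584

Var(total) = 670.77 + 62.3376 = 733.108.
True-score variance = 486.241 + 62.3376 = 548.579, so reliability = 0.7483.
Error variance = 733.108 − 548.579 = 184.529; SEM = √184.529 = 13.584.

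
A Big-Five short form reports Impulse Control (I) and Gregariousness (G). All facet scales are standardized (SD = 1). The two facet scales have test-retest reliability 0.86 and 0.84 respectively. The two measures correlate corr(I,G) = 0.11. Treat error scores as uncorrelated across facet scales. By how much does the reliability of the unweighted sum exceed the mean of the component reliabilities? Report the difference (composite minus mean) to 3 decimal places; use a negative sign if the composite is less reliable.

0.015

Var(sum) = 2 + 0.22 = 2.22; true-score variance = 1.7 + 0.22 = 1.92; composite reliability = 0.8649.
Mean component reliability = 0.8500.
Difference = 0.8649 − 0.8500 = 0.015.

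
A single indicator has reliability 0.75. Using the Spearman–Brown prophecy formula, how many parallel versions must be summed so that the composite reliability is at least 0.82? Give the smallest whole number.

2

k ≥ ρ*(1−ρ₁)/(ρ₁(1−ρ*)) = 0.82·0.25 / (0.75·0.18) = 1.519.
Smallest integer k = 2.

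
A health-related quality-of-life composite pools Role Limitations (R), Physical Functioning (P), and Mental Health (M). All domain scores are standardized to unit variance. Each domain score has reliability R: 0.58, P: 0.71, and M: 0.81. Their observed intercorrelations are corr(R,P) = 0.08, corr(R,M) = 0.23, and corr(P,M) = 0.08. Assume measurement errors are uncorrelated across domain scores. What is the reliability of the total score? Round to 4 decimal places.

0.7619

Var(R+P+M) = 3 + 2·[0.08 + 0.23 + 0.08] = 3 + 0.78 = 3.78.
Under uncorrelated errors the observed covariances equal the true-score covariances, so only the own-variance terms attenuate.
True-score variance = [0.58 + 0.71 + 0.81] + 0.78 = 2.1 + 0.78 = 2.88.
Reliability = 2.88 / 3.78 = 0.7619.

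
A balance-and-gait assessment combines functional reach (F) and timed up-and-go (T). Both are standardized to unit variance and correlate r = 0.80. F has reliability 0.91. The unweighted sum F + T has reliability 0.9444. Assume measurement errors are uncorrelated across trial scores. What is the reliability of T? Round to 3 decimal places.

Var(F+T) = 2 + 2·0.80 = 3.600.
True-score variance = ρ_F + ρ_T + 2·0.80, so 0.9444 = (0.91 + ρ_T + 1.60) / 3.600.
ρ_T = 0.9444·3.600 − 0.91 − 1.60 = 0.890.

0.890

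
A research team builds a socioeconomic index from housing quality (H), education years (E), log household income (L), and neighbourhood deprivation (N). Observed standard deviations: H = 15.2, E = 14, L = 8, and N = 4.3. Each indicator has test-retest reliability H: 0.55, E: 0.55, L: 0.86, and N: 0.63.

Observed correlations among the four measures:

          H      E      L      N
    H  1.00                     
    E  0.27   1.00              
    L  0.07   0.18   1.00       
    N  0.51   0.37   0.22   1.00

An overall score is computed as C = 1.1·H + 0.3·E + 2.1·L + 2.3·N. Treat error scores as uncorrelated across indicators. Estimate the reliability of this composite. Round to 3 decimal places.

Var(C) = 1.1²·15.2² + 0.3²·14² + 2.1²·8² + 2.3²·4.3² + 2·[0.33·15.2·14·0.27 + 2.31·15.2·8·0.07 + 2.53·15.2·4.3·0.51 + 0.63·14·8·0.18 + 0.69·14·4.3·0.37 + 4.83·8·4.3·0.22] = 677.25 + 375.161 = 1052.41.
With uncorrelated errors the cross-covariances are all true-score covariance, so they carry over unchanged; only the diagonal terms shrink to ρᵢσᵢ².
True-score variance = [1.1²·15.2²·0.55 + 0.3²·14²·0.55 + 2.1²·8²·0.86 + 2.3²·4.3²·0.63] + 375.161 = 467.807 + 375.161 = 842.968.
Reliability = 842.968 / 1052.41 = 0.801.

0.801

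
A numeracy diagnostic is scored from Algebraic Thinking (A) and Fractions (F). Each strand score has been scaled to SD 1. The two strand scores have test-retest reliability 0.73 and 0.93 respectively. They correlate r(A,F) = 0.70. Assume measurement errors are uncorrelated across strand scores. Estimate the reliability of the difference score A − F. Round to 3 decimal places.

0.433

Var(A−F) = 1 + 1 − 2·0.70 = 2 − 1.4 = 0.6.
Under uncorrelated errors the observed covariances equal the true-score covariances, so only the own-variance terms attenuate.
True-score variance = [0.73 + 0.93] − 1.4 = 1.66 − 1.4 = 0.26.
Reliability = 0.26 / 0.6 = 0.433.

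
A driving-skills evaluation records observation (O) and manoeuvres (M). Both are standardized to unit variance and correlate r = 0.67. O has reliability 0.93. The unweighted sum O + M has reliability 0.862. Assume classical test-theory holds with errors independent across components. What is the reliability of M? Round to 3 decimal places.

0.609

Var(O+M) = 2 + 2·0.67 = 3.340.
True-score variance = ρ_O + ρ_M + 2·0.67, so 0.862 = (0.93 + ρ_M + 1.34) / 3.340.
ρ_M = 0.862·3.340 − 0.93 − 1.34 = 0.609.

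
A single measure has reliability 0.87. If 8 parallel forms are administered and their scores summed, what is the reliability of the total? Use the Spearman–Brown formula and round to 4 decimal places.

ρ_k = kρ / (1 + (k−1)ρ) = 8·0.87 / (1 + 7·0.87) = 6.960 / 7.090 = 0.9817.

0.9817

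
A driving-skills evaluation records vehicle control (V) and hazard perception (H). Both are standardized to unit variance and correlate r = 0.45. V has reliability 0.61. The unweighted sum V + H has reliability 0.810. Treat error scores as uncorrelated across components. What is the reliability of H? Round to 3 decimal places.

0.839

Var(V+H) = 2 + 2·0.45 = 2.900.
True-score variance = ρ_V + ρ_H + 2·0.45, so 0.810 = (0.61 + ρ_H + 0.90) / 2.900.
ρ_H = 0.810·2.900 − 0.61 − 0.90 = 0.839.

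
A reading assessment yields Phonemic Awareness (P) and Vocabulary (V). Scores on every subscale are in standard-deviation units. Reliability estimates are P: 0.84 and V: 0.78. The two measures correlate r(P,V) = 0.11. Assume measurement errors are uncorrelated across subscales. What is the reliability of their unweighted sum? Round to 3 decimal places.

0.829

Var(P+V) = 2 + 2·[0.11] = 2 + 0.22 = 2.22.
Under uncorrelated errors the observed covariances equal the true-score covariances, so only the own-variance terms attenuate.
True-score variance = [0.84 + 0.78] + 0.22 = 1.62 + 0.22 = 1.84.
Reliability = 1.84 / 2.22 = 0.829.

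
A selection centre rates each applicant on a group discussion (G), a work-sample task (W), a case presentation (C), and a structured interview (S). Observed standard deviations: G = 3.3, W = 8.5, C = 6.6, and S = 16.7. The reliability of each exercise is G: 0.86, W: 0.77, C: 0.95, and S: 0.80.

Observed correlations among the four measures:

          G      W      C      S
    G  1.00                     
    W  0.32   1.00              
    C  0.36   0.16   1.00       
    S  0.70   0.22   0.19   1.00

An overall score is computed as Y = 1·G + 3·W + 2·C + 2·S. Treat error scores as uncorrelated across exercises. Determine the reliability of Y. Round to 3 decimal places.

0.865

Var(Y) = 3.3² + 3²·8.5² + 2²·6.6² + 2²·16.7² + 2·[3·3.3·8.5·0.32 + 2·3.3·6.6·0.36 + 2·3.3·16.7·0.70 + 6·8.5·6.6·0.16 + 6·8.5·16.7·0.22 + 4·6.6·16.7·0.19] = 1950.94 + 889.522 = 2840.46.
Because errors are independent across components, Cov(Tᵢ,Tⱼ) = Cov(Xᵢ,Xⱼ); the off-diagonal part of the true-score variance is the same as above.
True-score variance = [3.3²·0.86 + 3²·8.5²·0.77 + 2²·6.6²·0.95 + 2²·16.7²·0.80] + 889.522 = 1568.03 + 889.522 = 2457.56.
Reliability = 2457.56 / 2840.46 = 0.865.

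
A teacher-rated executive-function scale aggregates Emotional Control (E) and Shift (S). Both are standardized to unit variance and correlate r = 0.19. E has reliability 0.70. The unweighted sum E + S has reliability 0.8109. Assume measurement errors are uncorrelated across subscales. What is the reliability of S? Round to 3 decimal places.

Var(E+S) = 2 + 2·0.19 = 2.380.
True-score variance = ρ_E + ρ_S + 2·0.19, so 0.8109 = (0.70 + ρ_S + 0.38) / 2.380.
ρ_S = 0.8109·2.380 − 0.70 − 0.38 = 0.850.

0.850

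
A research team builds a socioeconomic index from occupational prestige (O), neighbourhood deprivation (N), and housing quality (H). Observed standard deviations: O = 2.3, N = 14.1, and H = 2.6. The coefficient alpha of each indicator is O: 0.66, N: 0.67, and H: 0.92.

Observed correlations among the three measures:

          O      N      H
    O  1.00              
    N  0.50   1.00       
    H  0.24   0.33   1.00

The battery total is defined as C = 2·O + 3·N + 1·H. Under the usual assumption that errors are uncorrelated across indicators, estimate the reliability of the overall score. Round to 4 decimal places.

0.7138

Var(C) = 2²·2.3² + 3²·14.1² + 2.6² + 2·[6·2.3·14.1·0.50 + 2·2.3·2.6·0.24 + 3·14.1·2.6·0.33] = 1817.21 + 272.908 = 2090.12.
With uncorrelated errors the cross-covariances are all true-score covariance, so they carry over unchanged; only the diagonal terms shrink to ρᵢσᵢ².
True-score variance = [2²·2.3²·0.66 + 3²·14.1²·0.67 + 2.6²·0.92] + 272.908 = 1219.01 + 272.908 = 1491.92.
Reliability = 1491.92 / 2090.12 = 0.7138.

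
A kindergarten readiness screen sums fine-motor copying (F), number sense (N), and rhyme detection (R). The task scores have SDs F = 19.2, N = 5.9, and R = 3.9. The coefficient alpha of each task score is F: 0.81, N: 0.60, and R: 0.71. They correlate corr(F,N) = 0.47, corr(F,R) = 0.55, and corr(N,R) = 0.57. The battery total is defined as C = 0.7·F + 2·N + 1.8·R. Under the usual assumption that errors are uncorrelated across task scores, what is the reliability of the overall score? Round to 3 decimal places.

Var(C) = 0.7²·19.2² + 2²·5.9² + 1.8²·3.9² + 2·[1.4·19.2·5.9·0.47 + 1.26·19.2·3.9·0.55 + 3.6·5.9·3.9·0.57] = 369.154 + 347.293 = 716.447.
With uncorrelated errors the cross-covariances are all true-score covariance, so they carry over unchanged; only the diagonal terms shrink to ρᵢσᵢ².
True-score variance = [0.7²·19.2²·0.81 + 2²·5.9²·0.60 + 1.8²·3.9²·0.71] + 347.293 = 264.846 + 347.293 = 612.139.
Reliability = 612.139 / 716.447 = 0.854.

0.854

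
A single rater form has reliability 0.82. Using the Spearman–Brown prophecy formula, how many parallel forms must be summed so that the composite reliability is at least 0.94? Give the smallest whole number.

4

k ≥ ρ*(1−ρ₁)/(ρ₁(1−ρ*)) = 0.94·0.18 / (0.82·0.06) = 3.439.
Smallest integer k = 4.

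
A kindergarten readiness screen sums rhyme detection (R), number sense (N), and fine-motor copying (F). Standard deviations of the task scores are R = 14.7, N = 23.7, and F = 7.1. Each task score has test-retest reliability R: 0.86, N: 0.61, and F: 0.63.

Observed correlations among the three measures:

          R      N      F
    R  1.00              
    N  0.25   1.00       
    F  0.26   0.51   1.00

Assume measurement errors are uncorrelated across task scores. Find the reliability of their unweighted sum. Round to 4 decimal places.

Var(R+N+F) = 14.7² + 23.7² + 7.1² + 2·[14.7·23.7·0.25 + 14.7·7.1·0.26 + 23.7·7.1·0.51] = 828.19 + 400.103 = 1228.29.
With uncorrelated errors the cross-covariances are all true-score covariance, so they carry over unchanged; only the diagonal terms shrink to ρᵢσᵢ².
True-score variance = [14.7²·0.86 + 23.7²·0.61 + 7.1²·0.63] + 400.103 = 560.227 + 400.103 = 960.329.
Reliability = 960.329 / 1228.29 = 0.7818.

0.7818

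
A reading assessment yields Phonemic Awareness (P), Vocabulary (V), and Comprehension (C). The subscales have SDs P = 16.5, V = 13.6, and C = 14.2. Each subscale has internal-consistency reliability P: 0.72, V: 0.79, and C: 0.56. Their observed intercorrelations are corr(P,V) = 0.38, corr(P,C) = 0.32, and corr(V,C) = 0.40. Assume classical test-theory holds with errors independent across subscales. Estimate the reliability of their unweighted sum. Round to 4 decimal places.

0.8203

Var(P+V+C) = 16.5² + 13.6² + 14.2² + 2·[16.5·13.6·0.38 + 16.5·14.2·0.32 + 13.6·14.2·0.40] = 658.85 + 474.992 = 1133.84.
Under uncorrelated errors the observed covariances equal the true-score covariances, so only the own-variance terms attenuate.
True-score variance = [16.5²·0.72 + 13.6²·0.79 + 14.2²·0.56] + 474.992 = 455.057 + 474.992 = 930.049.
Reliability = 930.049 / 1133.84 = 0.8203.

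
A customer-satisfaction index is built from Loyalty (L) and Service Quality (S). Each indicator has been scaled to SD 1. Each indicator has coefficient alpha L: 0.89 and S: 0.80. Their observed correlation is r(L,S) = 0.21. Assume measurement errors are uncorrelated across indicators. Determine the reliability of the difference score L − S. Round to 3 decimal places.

0.804

Var(L−S) = 1 + 1 − 2·0.21 = 2 − 0.42 = 1.58.
Under uncorrelated errors the observed covariances equal the true-score covariances, so only the own-variance terms attenuate.
True-score variance = [0.89 + 0.80] − 0.42 = 1.69 − 0.42 = 1.27.
Reliability = 1.27 / 1.58 = 0.804.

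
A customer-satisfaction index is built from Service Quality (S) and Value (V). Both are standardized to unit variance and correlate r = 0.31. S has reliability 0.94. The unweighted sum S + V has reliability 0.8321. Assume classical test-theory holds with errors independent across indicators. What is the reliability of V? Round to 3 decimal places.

Var(S+V) = 2 + 2·0.31 = 2.620.
True-score variance = ρ_S + ρ_V + 2·0.31, so 0.8321 = (0.94 + ρ_V + 0.62) / 2.620.
ρ_V = 0.8321·2.620 − 0.94 − 0.62 = 0.620.

0.620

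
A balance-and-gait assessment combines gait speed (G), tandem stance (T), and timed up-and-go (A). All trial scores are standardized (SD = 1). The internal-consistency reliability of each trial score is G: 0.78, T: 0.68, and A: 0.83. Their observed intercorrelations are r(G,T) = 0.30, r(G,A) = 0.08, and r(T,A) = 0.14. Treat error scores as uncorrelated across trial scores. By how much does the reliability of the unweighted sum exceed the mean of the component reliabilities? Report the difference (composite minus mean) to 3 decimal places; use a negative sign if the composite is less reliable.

Var(sum) = 3 + 1.04 = 4.04; true-score variance = 2.29 + 1.04 = 3.33; composite reliability = 0.8243.
Mean component reliability = 0.7633.
Difference = 0.8243 − 0.7633 = 0.061.

0.061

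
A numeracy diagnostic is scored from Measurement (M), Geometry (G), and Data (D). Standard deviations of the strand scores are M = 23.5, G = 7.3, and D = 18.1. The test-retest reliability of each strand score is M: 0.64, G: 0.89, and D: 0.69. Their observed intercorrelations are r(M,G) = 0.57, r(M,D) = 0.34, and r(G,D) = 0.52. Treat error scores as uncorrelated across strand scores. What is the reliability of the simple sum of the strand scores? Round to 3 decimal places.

0.803

Var(M+G+D) = 23.5² + 7.3² + 18.1² + 2·[23.5·7.3·0.57 + 23.5·18.1·0.34 + 7.3·18.1·0.52] = 933.15 + 622.22 = 1555.37.
Under uncorrelated errors the observed covariances equal the true-score covariances, so only the own-variance terms attenuate.
True-score variance = [23.5²·0.64 + 7.3²·0.89 + 18.1²·0.69] + 622.22 = 626.919 + 622.22 = 1249.14.
Reliability = 1249.14 / 1555.37 = 0.803.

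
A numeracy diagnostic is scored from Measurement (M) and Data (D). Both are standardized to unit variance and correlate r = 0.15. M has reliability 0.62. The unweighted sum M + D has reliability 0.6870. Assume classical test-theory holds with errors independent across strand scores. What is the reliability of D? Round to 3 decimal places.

0.660

Var(M+D) = 2 + 2·0.15 = 2.300.
True-score variance = ρ_M + ρ_D + 2·0.15, so 0.6870 = (0.62 + ρ_D + 0.30) / 2.300.
ρ_D = 0.6870·2.300 − 0.62 − 0.30 = 0.660.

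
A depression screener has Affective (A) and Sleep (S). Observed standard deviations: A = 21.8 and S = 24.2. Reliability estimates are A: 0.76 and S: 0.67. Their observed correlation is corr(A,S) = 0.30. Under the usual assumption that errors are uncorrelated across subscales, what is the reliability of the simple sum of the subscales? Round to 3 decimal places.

0.777

Var(A+S) = 21.8² + 24.2² + 2·[21.8·24.2·0.30] = 1060.88 + 316.536 = 1377.42.
Under uncorrelated errors the observed covariances equal the true-score covariances, so only the own-variance terms attenuate.
True-score variance = [21.8²·0.76 + 24.2²·0.67] + 316.536 = 753.561 + 316.536 = 1070.1.
Reliability = 1070.1 / 1377.42 = 0.777.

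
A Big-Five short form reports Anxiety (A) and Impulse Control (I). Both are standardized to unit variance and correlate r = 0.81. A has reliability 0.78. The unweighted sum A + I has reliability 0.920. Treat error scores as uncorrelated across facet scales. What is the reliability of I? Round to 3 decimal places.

0.930

Var(A+I) = 2 + 2·0.81 = 3.620.
True-score variance = ρ_A + ρ_I + 2·0.81, so 0.920 = (0.78 + ρ_I + 1.62) / 3.620.
ρ_I = 0.920·3.620 − 0.78 − 1.62 = 0.930.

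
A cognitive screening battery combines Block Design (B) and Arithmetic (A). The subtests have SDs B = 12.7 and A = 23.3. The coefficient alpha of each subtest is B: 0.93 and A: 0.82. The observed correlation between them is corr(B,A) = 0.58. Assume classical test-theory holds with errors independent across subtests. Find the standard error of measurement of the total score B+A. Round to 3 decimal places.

Var(total) = 704.18 + 343.256 = 1047.44.
True-score variance = 595.169 + 343.256 = 938.425, so reliability = 0.8959.
Error variance = 1047.44 − 938.425 = 109.01; SEM = √109.01 = 10.441.

10.441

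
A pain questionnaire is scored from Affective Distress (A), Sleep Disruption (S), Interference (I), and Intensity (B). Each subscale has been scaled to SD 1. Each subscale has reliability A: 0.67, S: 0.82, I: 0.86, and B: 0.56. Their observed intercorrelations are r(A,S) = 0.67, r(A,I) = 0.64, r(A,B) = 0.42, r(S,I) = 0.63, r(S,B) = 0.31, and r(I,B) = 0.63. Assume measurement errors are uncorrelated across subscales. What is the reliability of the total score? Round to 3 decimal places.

0.897

Var(A+S+I+B) = 4 + 2·[0.67 + 0.64 + 0.42 + 0.63 + 0.31 + 0.63] = 4 + 6.6 = 10.6.
Under uncorrelated errors the observed covariances equal the true-score covariances, so only the own-variance terms attenuate.
True-score variance = [0.67 + 0.82 + 0.86 + 0.56] + 6.6 = 2.91 + 6.6 = 9.51.
Reliability = 9.51 / 10.6 = 0.897.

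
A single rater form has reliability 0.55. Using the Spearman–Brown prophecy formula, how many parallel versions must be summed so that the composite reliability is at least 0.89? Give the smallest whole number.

k ≥ ρ*(1−ρ₁)/(ρ₁(1−ρ*)) = 0.89·0.45 / (0.55·0.11) = 6.620.
Smallest integer k = 7.

7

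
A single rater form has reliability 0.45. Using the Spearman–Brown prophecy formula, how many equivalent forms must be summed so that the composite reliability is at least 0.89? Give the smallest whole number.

k ≥ ρ*(1−ρ₁)/(ρ₁(1−ρ*)) = 0.89·0.55 / (0.45·0.11) = 9.889.
Smallest integer k = 10.

10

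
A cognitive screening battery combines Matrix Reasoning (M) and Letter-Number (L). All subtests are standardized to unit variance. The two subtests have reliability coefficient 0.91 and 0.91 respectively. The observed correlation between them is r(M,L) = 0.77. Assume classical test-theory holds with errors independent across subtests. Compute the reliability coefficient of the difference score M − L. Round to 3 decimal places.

Var(M−L) = 1 + 1 − 2·0.77 = 2 − 1.54 = 0.46.
With uncorrelated errors the cross-covariances are all true-score covariance, so they carry over unchanged; only the diagonal terms shrink to ρᵢσᵢ².
True-score variance = [0.91 + 0.91] − 1.54 = 1.82 − 1.54 = 0.28.
Reliability = 0.28 / 0.46 = 0.609.

0.609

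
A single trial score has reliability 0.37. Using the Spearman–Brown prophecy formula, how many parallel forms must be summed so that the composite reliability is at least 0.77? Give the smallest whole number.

6

k ≥ ρ*(1−ρ₁)/(ρ₁(1−ρ*)) = 0.77·0.63 / (0.37·0.23) = 5.700.
Smallest integer k = 6.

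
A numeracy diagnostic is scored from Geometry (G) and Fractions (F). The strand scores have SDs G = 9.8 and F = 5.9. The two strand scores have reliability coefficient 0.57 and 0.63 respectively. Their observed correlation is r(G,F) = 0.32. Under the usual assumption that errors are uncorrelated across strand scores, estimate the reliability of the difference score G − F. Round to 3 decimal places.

0.423

Var(G−F) = 9.8² + 5.9² − 2·9.8·5.9·0.32 = 130.85 − 37.0048 = 93.8452.
With uncorrelated errors the cross-covariances are all true-score covariance, so they carry over unchanged; only the diagonal terms shrink to ρᵢσᵢ².
True-score variance = [9.8²·0.57 + 5.9²·0.63] − 37.0048 = 76.6731 − 37.0048 = 39.6683.
Reliability = 39.6683 / 93.8452 = 0.423.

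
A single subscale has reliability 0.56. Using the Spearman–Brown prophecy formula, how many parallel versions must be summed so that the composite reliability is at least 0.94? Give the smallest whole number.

k ≥ ρ*(1−ρ₁)/(ρ₁(1−ρ*)) = 0.94·0.44 / (0.56·0.06) = 12.310.
Smallest integer k = 13.

13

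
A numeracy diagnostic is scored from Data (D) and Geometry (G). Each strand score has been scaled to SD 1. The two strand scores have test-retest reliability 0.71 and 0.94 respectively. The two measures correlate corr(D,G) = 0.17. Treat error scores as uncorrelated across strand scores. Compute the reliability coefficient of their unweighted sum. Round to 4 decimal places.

Var(D+G) = 2 + 2·[0.17] = 2 + 0.34 = 2.34.
Under uncorrelated errors the observed covariances equal the true-score covariances, so only the own-variance terms attenuate.
True-score variance = [0.71 + 0.94] + 0.34 = 1.65 + 0.34 = 1.99.
Reliability = 1.99 / 2.34 = 0.8504.

0.8504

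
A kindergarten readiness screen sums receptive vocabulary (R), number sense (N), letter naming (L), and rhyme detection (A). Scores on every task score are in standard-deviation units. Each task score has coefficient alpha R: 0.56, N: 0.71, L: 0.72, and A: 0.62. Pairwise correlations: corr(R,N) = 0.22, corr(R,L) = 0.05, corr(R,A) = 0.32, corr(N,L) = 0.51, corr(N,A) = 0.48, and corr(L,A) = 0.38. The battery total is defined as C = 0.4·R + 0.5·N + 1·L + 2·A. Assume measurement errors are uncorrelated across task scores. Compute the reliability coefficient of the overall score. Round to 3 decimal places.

0.785

Var(C) = 0.4² + 0.5² + 1 + 2² + 2·[0.2·0.22 + 0.4·0.05 + 0.8·0.32 + 0.5·0.51 + 0.48 + 2·0.38] = 5.41 + 3.63 = 9.04.
Because errors are independent across components, Cov(Tᵢ,Tⱼ) = Cov(Xᵢ,Xⱼ); the off-diagonal part of the true-score variance is the same as above.
True-score variance = [0.4²·0.56 + 0.5²·0.71 + 0.72 + 2²·0.62] + 3.63 = 3.4671 + 3.63 = 7.0971.
Reliability = 7.0971 / 9.04 = 0.785.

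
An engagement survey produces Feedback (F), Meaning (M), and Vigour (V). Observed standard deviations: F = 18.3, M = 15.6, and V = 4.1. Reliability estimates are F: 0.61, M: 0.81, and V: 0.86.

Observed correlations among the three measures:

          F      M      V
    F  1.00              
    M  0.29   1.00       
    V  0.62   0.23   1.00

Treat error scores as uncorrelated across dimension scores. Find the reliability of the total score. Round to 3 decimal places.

0.797

Var(F+M+V) = 18.3² + 15.6² + 4.1² + 2·[18.3·15.6·0.29 + 18.3·4.1·0.62 + 15.6·4.1·0.23] = 595.06 + 288.037 = 883.097.
With uncorrelated errors the cross-covariances are all true-score covariance, so they carry over unchanged; only the diagonal terms shrink to ρᵢσᵢ².
True-score variance = [18.3²·0.61 + 15.6²·0.81 + 4.1²·0.86] + 288.037 = 415.861 + 288.037 = 703.898.
Reliability = 703.898 / 883.097 = 0.797.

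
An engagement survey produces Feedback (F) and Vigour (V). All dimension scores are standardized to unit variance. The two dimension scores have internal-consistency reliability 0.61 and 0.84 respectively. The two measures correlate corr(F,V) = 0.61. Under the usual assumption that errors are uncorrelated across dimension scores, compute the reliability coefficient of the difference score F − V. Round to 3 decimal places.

0.295

Var(F−V) = 1 + 1 − 2·0.61 = 2 − 1.22 = 0.78.
With uncorrelated errors the cross-covariances are all true-score covariance, so they carry over unchanged; only the diagonal terms shrink to ρᵢσᵢ².
True-score variance = [0.61 + 0.84] − 1.22 = 1.45 − 1.22 = 0.23.
Reliability = 0.23 / 0.78 = 0.295.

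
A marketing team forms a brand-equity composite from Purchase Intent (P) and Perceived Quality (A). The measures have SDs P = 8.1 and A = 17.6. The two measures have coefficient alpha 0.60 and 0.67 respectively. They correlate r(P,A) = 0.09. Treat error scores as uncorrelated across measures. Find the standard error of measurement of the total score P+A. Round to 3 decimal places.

11.334

Var(total) = 375.37 + 25.6608 = 401.031.
True-score variance = 246.905 + 25.6608 = 272.566, so reliability = 0.6797.
Error variance = 401.031 − 272.566 = 128.465; SEM = √128.465 = 11.334.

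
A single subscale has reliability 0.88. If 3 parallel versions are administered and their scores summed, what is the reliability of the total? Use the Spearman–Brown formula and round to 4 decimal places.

0.9565

ρ_k = kρ / (1 + (k−1)ρ) = 3·0.88 / (1 + 2·0.88) = 2.640 / 2.760 = 0.9565.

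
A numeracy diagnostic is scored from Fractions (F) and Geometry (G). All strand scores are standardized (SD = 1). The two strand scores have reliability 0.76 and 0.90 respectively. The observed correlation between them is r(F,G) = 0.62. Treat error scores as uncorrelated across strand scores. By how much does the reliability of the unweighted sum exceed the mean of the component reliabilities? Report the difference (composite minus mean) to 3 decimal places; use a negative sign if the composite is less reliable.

Var(sum) = 2 + 1.24 = 3.24; true-score variance = 1.66 + 1.24 = 2.9; composite reliability = 0.8951.
Mean component reliability = 0.8300.
Difference = 0.8951 − 0.8300 = 0.065.

0.065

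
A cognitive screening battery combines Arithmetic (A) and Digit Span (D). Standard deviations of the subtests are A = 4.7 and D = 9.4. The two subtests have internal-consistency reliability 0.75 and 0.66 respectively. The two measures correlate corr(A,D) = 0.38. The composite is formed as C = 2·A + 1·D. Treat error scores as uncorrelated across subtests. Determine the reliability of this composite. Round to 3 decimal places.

0.786

Var(C) = 2²·4.7² + 9.4² + 2·[2·4.7·9.4·0.38] = 176.72 + 67.1536 = 243.874.
With uncorrelated errors the cross-covariances are all true-score covariance, so they carry over unchanged; only the diagonal terms shrink to ρᵢσᵢ².
True-score variance = [2²·4.7²·0.75 + 9.4²·0.66] + 67.1536 = 124.588 + 67.1536 = 191.741.
Reliability = 191.741 / 243.874 = 0.786.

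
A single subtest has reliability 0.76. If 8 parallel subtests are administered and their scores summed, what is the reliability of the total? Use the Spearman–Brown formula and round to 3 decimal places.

0.962

ρ_k = kρ / (1 + (k−1)ρ) = 8·0.76 / (1 + 7·0.76) = 6.080 / 6.320 = 0.962.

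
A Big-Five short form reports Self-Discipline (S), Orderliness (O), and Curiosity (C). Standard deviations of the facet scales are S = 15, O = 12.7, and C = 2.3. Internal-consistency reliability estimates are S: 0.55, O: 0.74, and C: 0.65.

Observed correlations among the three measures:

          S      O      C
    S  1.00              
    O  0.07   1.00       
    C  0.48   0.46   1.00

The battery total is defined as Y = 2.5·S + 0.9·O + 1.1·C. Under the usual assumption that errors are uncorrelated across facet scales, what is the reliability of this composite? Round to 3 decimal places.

Var(Y) = 2.5²·15² + 0.9²·12.7² + 1.1²·2.3² + 2·[2.25·15·12.7·0.07 + 2.75·15·2.3·0.48 + 0.99·12.7·2.3·0.46] = 1543.3 + 177.692 = 1720.99.
Under uncorrelated errors the observed covariances equal the true-score covariances, so only the own-variance terms attenuate.
True-score variance = [2.5²·15²·0.55 + 0.9²·12.7²·0.74 + 1.1²·2.3²·0.65] + 177.692 = 874.275 + 177.692 = 1051.97.
Reliability = 1051.97 / 1720.99 = 0.611.

0.611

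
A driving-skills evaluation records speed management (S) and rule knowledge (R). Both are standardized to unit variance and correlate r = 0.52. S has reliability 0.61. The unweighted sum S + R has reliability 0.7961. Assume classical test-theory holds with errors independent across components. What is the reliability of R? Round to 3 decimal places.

Var(S+R) = 2 + 2·0.52 = 3.040.
True-score variance = ρ_S + ρ_R + 2·0.52, so 0.7961 = (0.61 + ρ_R + 1.04) / 3.040.
ρ_R = 0.7961·3.040 − 0.61 − 1.04 = 0.770.

0.770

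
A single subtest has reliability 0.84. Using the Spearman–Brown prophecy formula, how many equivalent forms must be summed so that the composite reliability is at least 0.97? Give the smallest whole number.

k ≥ ρ*(1−ρ₁)/(ρ₁(1−ρ*)) = 0.97·0.16 / (0.84·0.03) = 6.159.
Smallest integer k = 7.

7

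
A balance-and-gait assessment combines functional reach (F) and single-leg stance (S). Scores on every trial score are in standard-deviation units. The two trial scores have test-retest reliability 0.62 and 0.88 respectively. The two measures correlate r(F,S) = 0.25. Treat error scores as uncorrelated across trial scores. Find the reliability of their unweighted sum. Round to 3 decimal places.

Var(F+S) = 2 + 2·[0.25] = 2 + 0.5 = 2.5.
With uncorrelated errors the cross-covariances are all true-score covariance, so they carry over unchanged; only the diagonal terms shrink to ρᵢσᵢ².
True-score variance = [0.62 + 0.88] + 0.5 = 1.5 + 0.5 = 2.
Reliability = 2 / 2.5 = 0.800.

0.800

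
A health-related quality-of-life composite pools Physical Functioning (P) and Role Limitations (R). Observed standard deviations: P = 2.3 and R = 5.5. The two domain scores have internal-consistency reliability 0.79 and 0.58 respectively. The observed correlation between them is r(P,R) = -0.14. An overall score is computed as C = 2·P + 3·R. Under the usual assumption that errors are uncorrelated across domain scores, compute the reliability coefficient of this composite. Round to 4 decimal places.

Var(C) = 2²·2.3² + 3²·5.5² + 2·[6·2.3·5.5·(-0.14)] = 293.41 − 21.252 = 272.158.
With uncorrelated errors the cross-covariances are all true-score covariance, so they carry over unchanged; only the diagonal terms shrink to ρᵢσᵢ².
True-score variance = [2²·2.3²·0.79 + 3²·5.5²·0.58] − 21.252 = 174.621 − 21.252 = 153.369.
Reliability = 153.369 / 272.158 = 0.5635.

0.5635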